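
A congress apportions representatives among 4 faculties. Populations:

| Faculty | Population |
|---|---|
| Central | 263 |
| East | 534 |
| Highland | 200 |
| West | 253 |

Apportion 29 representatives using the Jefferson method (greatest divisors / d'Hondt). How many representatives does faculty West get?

Standard divisor 1250/29 ≈ 43.103; standard quotas: Central 6.102, East 12.389, Highland 4.640, West 5.870.
Rounding down gives 6, 12, 4, 5 = 27 seats, so the divisor must be adjusted.
With modified divisor 41: modified quotas Central 6.415, East 13.024, Highland 4.878, West 6.171.
Rounding down: Central 6, East 13, Highland 4, West 6 (total 29).
West receives 6.

6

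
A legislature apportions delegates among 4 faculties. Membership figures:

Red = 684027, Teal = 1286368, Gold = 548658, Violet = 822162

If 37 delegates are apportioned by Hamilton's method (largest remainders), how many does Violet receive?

9

The standard divisor is 3341215/37 ≈ 90303.108.
Standard quotas: Red 7.5748, Teal 14.2450, Gold 6.0757, Violet 9.1045.
Lower quotas: Red 7, Teal 14, Gold 6, Violet 9 (sum 36, leaving 1 seat).
Remainders in descending order: Red 0.5748, Teal 0.2450, Violet 0.1045, Gold 0.0757.
Largest remainder: Red receives the extra seat.
Violet receives 9.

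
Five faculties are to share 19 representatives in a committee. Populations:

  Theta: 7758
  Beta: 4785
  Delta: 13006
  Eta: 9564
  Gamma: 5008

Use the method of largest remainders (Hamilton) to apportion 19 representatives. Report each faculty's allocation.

Theta: 4, Beta: 2, Delta: 6, Eta: 5, Gamma: 2

The standard divisor is 40121/19 ≈ 2111.632.
Standard quotas: Theta 3.6739, Beta 2.2660, Delta 6.1592, Eta 4.5292, Gamma 2.3716.
Lower quotas: Theta 3, Beta 2, Delta 6, Eta 4, Gamma 2 (sum 17, leaving 2 seats).
Remainders in descending order: Theta 0.6739, Eta 0.5292, Gamma 0.3716, Beta 0.2660, Delta 0.1592.
Largest remainders: Theta, Eta receive the extra seats.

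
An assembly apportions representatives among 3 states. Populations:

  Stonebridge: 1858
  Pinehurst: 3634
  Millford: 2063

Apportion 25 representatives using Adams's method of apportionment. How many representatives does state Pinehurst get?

Standard divisor 7555/25 ≈ 302.2; standard quotas: Stonebridge 6.148, Pinehurst 12.025, Millford 6.827.
Rounding up gives 7, 13, 7 = 27 seats, so the divisor must be adjusted.
With modified divisor 320: modified quotas Stonebridge 5.806, Pinehurst 11.356, Millford 6.447.
Rounding up: Stonebridge 6, Pinehurst 12, Millford 7 (total 25).
Pinehurst receives 12.

12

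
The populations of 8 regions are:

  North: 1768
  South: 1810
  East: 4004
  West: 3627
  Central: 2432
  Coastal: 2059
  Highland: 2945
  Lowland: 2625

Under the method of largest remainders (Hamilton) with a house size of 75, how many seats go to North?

Standard divisor: 21270 ÷ 75 ≈ 283.6.
Standard quotas: North 6.234, South 6.382, East 14.118, West 12.789, Central 8.575, Coastal 7.260, Highland 10.384, Lowland 9.256.
Lower quotas: North 6, South 6, East 14, West 12, Central 8, Coastal 7, Highland 10, Lowland 9 (sum 72, leaving 3 seats).
Remainders in descending order: West 0.789, Central 0.575, Highland 0.384, South 0.382, Coastal 0.260, Lowland 0.256, North 0.234, East 0.118.
The surplus seats go to West, Central, Highland.
North receives 6.

6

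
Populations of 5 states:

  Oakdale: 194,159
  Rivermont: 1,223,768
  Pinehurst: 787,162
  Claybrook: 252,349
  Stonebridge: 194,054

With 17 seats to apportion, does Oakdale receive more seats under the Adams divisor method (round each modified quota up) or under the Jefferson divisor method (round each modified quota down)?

Adams: Oakdale 2, Rivermont 7, Pinehurst 5, Claybrook 2, Stonebridge 1.
Jefferson: Oakdale 1, Rivermont 9, Pinehurst 5, Claybrook 1, Stonebridge 1.
Oakdale gets 2 under Adams and 1 under Jefferson.

Adams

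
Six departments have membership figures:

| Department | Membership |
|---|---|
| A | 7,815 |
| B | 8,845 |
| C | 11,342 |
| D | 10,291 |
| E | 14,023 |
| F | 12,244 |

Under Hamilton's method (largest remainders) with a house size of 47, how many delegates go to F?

9

Total 64560; standard divisor 64560/47 ≈ 1373.617.
Standard quotas: A 5.6894, B 6.4392, C 8.2570, D 7.4919, E 10.2088, F 8.9137.
Lower quotas: A 5, B 6, C 8, D 7, E 10, F 8 (sum 44, leaving 3 seats).
Remainders in descending order: F 0.9137, A 0.6894, D 0.4919, B 0.4392, C 0.2570, E 0.2088.
The surplus seats go to F, A, D.
F receives 9.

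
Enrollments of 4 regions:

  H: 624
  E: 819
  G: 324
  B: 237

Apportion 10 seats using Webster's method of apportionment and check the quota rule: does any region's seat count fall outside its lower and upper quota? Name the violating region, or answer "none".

none

Standard quotas: H 3.114, E 4.087, G 1.617, B 1.183.
Webster allocation: H 3, E 4, G 2, B 1.
Every allocation lies between the lower and upper quota.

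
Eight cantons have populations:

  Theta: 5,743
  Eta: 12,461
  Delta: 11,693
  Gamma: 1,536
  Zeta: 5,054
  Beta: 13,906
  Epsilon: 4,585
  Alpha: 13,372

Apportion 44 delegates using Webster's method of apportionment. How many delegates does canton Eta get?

8

Standard divisor 68350/44 ≈ 1553.409; standard quotas: Theta 3.697, Eta 8.022, Delta 7.527, Gamma 0.989, Zeta 3.253, Beta 8.952, Epsilon 2.952, Alpha 8.608.
Rounding to the nearest integer gives 4, 8, 8, 1, 3, 9, 3, 9 = 45 seats, so the divisor must be adjusted.
With modified divisor 1566: modified quotas Theta 3.667, Eta 7.957, Delta 7.467, Gamma 0.981, Zeta 3.227, Beta 8.880, Epsilon 2.928, Alpha 8.539.
Rounding to the nearest integer: Theta 4, Eta 8, Delta 7, Gamma 1, Zeta 3, Beta 9, Epsilon 3, Alpha 9 (total 44).
Eta receives 8.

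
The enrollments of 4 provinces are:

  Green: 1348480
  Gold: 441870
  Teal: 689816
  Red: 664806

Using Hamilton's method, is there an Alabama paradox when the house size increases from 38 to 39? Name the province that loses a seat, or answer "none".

At 38 seats: Green 16, Gold 6, Teal 8, Red 8.
At 39 seats: Green 17, Gold 5, Teal 9, Red 8.
Gold drops from 6 to 5.

Gold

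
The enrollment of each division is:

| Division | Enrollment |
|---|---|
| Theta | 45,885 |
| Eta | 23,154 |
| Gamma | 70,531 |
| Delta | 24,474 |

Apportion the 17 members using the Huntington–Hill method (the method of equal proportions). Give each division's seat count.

Theta 5; Eta 2; Gamma 7; Delta 3

With divisor 9722: modified quotas Theta 4.720, Eta 2.382, Gamma 7.255, Delta 2.517.
Geometric-mean thresholds: Theta √(4·5)=4.472, Eta √(2·3)=2.449, Gamma √(7·8)=7.483, Delta √(2·3)=2.449.
Each quota rounded against its threshold gives Theta 5, Eta 2, Gamma 7, Delta 3 (total 17).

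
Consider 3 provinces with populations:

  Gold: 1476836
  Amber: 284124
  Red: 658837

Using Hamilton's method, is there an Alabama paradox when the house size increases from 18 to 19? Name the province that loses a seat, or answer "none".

none

At 18 seats: Gold 11, Amber 2, Red 5.
At 19 seats: Gold 12, Amber 2, Red 5.
No province's allocation decreased.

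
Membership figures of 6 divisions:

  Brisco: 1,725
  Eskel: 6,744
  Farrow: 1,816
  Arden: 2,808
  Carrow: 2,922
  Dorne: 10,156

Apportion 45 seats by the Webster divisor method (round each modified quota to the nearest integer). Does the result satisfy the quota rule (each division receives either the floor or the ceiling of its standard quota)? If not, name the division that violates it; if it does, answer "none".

Standard quotas: Brisco 2.966, Eskel 11.596, Farrow 3.123, Arden 4.828, Carrow 5.024, Dorne 17.463.
Webster allocation: Brisco 3, Eskel 12, Farrow 3, Arden 5, Carrow 5, Dorne 17.
Every allocation lies between the lower and upper quota.

none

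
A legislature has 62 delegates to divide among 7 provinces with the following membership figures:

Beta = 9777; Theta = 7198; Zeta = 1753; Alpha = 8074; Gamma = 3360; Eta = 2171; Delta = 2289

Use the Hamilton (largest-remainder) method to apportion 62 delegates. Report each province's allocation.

The standard divisor is 34622/62 ≈ 558.419.
Standard quotas: Beta 17.5083, Theta 12.8900, Zeta 3.1392, Alpha 14.4587, Gamma 6.0170, Eta 3.8878, Delta 4.0991.
Lower quotas: Beta 17, Theta 12, Zeta 3, Alpha 14, Gamma 6, Eta 3, Delta 4 (sum 59, leaving 3 seats).
Remainders in descending order: Theta 0.8900, Eta 0.8878, Beta 0.5083, Alpha 0.4587, Zeta 0.1392, Delta 0.0991, Gamma 0.0170.
Largest remainders: Theta, Eta, Beta receive the extra seats.

Beta 18, Theta 13, Zeta 3, Alpha 14, Gamma 6, Eta 4, Delta 4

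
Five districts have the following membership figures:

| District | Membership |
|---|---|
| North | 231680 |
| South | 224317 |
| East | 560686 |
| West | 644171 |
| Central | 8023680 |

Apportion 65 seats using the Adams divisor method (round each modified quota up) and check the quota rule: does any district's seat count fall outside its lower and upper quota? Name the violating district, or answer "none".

Standard quotas: North 1.555, South 1.506, East 3.763, West 4.324, Central 53.853.
Adams allocation: North 2, South 2, East 4, West 5, Central 52.
Central has quota 53.853 (lower 53, upper 54) but receives 52 — outside the quota interval.

Central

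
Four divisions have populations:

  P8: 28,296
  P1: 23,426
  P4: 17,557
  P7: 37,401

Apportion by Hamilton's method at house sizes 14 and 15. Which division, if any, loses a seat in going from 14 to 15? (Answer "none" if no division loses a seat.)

none

At 14 seats: P8 4, P1 3, P4 2, P7 5.
At 15 seats: P8 4, P1 3, P4 3, P7 5.
No division's allocation decreased.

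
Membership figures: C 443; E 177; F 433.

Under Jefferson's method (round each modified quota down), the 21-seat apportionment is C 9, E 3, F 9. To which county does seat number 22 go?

Priority for the next seat is population ÷ (current seats + 1).
Priorities: C 44.300, E 44.250, F 43.300.
Highest priority: C.

C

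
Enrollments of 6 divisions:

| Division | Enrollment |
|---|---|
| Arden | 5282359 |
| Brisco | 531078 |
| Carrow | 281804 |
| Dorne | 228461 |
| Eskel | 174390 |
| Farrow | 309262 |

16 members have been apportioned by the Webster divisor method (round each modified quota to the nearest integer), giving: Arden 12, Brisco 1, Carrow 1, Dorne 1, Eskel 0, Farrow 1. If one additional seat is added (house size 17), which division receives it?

Arden

Priority for the next seat is population ÷ (current seats + 0.5).
Priorities: Arden 422588.720, Brisco 354052.000, Carrow 187869.333, Dorne 152307.333, Eskel 348780.000, Farrow 206174.667.
Highest priority: Arden.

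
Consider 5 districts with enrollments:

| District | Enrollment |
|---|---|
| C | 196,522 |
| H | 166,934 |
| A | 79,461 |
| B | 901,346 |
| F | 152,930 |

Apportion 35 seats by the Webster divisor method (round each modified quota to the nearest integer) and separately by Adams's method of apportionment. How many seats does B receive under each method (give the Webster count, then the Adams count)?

Webster: C 4, H 4, A 2, B 21, F 4.
Adams: C 5, H 4, A 2, B 20, F 4.
B gets 21 under Webster and 20 under Adams.

21 and 20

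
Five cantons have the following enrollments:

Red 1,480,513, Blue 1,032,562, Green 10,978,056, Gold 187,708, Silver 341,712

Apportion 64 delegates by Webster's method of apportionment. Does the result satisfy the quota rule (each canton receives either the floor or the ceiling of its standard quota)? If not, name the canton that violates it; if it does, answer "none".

Green

Standard quotas: Red 6.758, Blue 4.713, Green 50.112, Gold 0.857, Silver 1.560.
Webster allocation: Red 7, Blue 5, Green 49, Gold 1, Silver 2.
Green has quota 50.112 (lower 50, upper 51) but receives 49 — outside the quota interval.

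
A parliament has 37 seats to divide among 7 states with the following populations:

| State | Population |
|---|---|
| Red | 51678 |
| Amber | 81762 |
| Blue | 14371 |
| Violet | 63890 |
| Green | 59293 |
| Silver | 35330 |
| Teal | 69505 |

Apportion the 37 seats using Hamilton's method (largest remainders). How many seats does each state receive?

Red 5, Amber 8, Blue 1, Violet 6, Green 6, Silver 4, Teal 7

The standard divisor is 375829/37 ≈ 10157.541.
Standard quotas: Red 5.0876, Amber 8.0494, Blue 1.4148, Violet 6.2899, Green 5.8373, Silver 3.4782, Teal 6.8427.
Lower quotas: Red 5, Amber 8, Blue 1, Violet 6, Green 5, Silver 3, Teal 6 (sum 34, leaving 3 seats).
Remainders in descending order: Teal 0.8427, Green 0.8373, Silver 0.4782, Blue 0.4148, Violet 0.2899, Red 0.0876, Amber 0.0494.
Largest remainders: Teal, Green, Silver receive the extra seats.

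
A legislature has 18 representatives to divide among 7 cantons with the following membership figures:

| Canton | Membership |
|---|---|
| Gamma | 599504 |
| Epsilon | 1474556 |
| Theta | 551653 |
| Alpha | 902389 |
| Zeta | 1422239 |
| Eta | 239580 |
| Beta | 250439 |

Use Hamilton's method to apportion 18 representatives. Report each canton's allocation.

Total 5440360; standard divisor 5440360/18 ≈ 302242.222.
Standard quotas: Gamma 1.9835, Epsilon 4.8787, Theta 1.8252, Alpha 2.9856, Zeta 4.7056, Eta 0.7927, Beta 0.8286.
Lower quotas: Gamma 1, Epsilon 4, Theta 1, Alpha 2, Zeta 4, Eta 0, Beta 0 (sum 12, leaving 6 seats).
Remainders in descending order: Alpha 0.9856, Gamma 0.9835, Epsilon 0.8787, Beta 0.8286, Theta 0.8252, Eta 0.7927, Zeta 0.7056.
Largest remainders: Alpha, Gamma, Epsilon, Beta, Theta, Eta receive the extra seats.

Gamma=2; Epsilon=5; Theta=2; Alpha=3; Zeta=4; Eta=1; Beta=1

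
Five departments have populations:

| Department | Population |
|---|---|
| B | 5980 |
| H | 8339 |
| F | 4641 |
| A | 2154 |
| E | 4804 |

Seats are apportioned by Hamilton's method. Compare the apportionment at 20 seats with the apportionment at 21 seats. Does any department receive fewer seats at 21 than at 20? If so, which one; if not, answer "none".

A

At 20 seats: B 5, H 6, F 3, A 2, E 4.
At 21 seats: B 5, H 7, F 4, A 1, E 4.
A drops from 2 to 1.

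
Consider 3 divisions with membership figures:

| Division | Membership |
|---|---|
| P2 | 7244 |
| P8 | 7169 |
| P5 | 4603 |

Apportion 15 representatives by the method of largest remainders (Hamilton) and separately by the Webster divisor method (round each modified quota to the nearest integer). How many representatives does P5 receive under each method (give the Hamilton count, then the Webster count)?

3 and 4

Hamilton: P2 6, P8 6, P5 3.
Webster: P2 6, P8 5, P5 4.
P5 gets 3 under Hamilton and 4 under Webster.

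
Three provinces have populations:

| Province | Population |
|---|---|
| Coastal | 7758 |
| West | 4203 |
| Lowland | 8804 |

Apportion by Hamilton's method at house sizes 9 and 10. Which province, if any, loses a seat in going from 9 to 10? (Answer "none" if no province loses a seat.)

none

At 9 seats: Coastal 3, West 2, Lowland 4.
At 10 seats: Coastal 4, West 2, Lowland 4.
No province's allocation decreased.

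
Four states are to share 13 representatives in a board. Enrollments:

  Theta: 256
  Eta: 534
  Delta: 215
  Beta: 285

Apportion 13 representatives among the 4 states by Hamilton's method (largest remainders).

Standard divisor: 1290 ÷ 13 ≈ 99.231.
Standard quotas: Theta 2.580, Eta 5.381, Delta 2.167, Beta 2.872.
Lower quotas: Theta 2, Eta 5, Delta 2, Beta 2 (sum 11, leaving 2 seats).
Remainders in descending order: Beta 0.872, Theta 0.580, Eta 0.381, Delta 0.167.
Largest remainders: Beta, Theta receive the extra seats.

Theta=3, Eta=5, Delta=2, Beta=3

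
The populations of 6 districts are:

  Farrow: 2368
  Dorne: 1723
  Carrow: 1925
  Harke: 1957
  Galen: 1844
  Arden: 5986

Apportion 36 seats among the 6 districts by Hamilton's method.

Farrow=5, Dorne=4, Carrow=4, Harke=5, Galen=4, Arden=14

Total 15803; standard divisor 15803/36 ≈ 438.972.
Standard quotas: Farrow 5.3944, Dorne 3.9251, Carrow 4.3852, Harke 4.4581, Galen 4.2007, Arden 13.6364.
Lower quotas: Farrow 5, Dorne 3, Carrow 4, Harke 4, Galen 4, Arden 13 (sum 33, leaving 3 seats).
Remainders in descending order: Dorne 0.9251, Arden 0.6364, Harke 0.4581, Farrow 0.3944, Carrow 0.3852, Galen 0.2007.
Largest remainders: Dorne, Arden, Harke receive the extra seats.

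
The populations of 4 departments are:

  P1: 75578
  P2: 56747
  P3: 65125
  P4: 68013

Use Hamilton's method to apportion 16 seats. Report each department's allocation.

Total 265463; standard divisor 265463/16 ≈ 16591.438.
Standard quotas: P1 4.5552, P2 3.4203, P3 3.9252, P4 4.0993.
Lower quotas: P1 4, P2 3, P3 3, P4 4 (sum 14, leaving 2 seats).
Remainders in descending order: P3 0.9252, P1 0.5552, P2 0.4203, P4 0.0993.
The surplus seats go to P3, P1.

P1 5; P2 3; P3 4; P4 4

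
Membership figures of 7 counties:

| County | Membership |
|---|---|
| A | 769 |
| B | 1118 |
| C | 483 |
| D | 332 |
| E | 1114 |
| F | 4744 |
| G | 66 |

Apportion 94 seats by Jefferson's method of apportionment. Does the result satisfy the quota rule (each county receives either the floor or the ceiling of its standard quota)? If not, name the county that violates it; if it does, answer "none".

Standard quotas: A 8.380, B 12.183, C 5.263, D 3.618, E 12.140, F 51.697, G 0.719.
Jefferson allocation: A 8, B 12, C 5, D 3, E 12, F 54, G 0.
F has quota 51.697 (lower 51, upper 52) but receives 54 — outside the quota interval.

F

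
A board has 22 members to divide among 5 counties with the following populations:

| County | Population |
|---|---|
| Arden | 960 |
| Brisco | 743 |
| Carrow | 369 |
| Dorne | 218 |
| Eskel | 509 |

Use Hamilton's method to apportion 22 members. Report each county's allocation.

Arden: 7, Brisco: 6, Carrow: 3, Dorne: 2, Eskel: 4

Total 2799; standard divisor 2799/22 ≈ 127.227.
Standard quotas: Arden 7.546, Brisco 5.840, Carrow 2.900, Dorne 1.713, Eskel 4.001.
Lower quotas: Arden 7, Brisco 5, Carrow 2, Dorne 1, Eskel 4 (sum 19, leaving 3 seats).
Remainders in descending order: Carrow 0.900, Brisco 0.840, Dorne 0.713, Arden 0.546, Eskel 0.001.
The surplus seats go to Carrow, Brisco, Dorne.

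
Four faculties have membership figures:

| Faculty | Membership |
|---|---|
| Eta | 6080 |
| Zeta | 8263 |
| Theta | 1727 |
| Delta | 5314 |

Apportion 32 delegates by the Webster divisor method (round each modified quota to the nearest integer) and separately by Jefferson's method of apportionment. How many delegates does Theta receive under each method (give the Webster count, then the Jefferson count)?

3 and 2

Webster: Eta 9, Zeta 12, Theta 3, Delta 8.
Jefferson: Eta 9, Zeta 13, Theta 2, Delta 8.
Theta gets 3 under Webster and 2 under Jefferson.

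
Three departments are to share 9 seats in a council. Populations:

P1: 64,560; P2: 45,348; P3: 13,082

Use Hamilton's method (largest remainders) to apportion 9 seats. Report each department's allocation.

The standard divisor is 122990/9 ≈ 13665.556.
Standard quotas: P1 4.7243, P2 3.3184, P3 0.9573.
Lower quotas: P1 4, P2 3, P3 0 (sum 7, leaving 2 seats).
Remainders in descending order: P3 0.9573, P1 0.7243, P2 0.3184.
The surplus seats go to P3, P1.

P1: 5, P2: 3, P3: 1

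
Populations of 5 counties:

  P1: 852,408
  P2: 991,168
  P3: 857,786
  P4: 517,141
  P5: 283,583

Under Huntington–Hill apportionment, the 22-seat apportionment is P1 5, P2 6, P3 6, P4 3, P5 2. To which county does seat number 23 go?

Priority for the next seat is population ÷ (√(s·(s+1))).
Priorities: P1 155627.697, P2 152940.543, P3 132359.253, P4 149285.748, P5 115772.275.
Highest priority: P1.

P1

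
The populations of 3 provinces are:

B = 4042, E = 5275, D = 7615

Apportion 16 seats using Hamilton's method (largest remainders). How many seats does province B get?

4

Total 16932; standard divisor 16932/16 ≈ 1058.25.
Standard quotas: B 3.8195, E 4.9846, D 7.1958.
Lower quotas: B 3, E 4, D 7 (sum 14, leaving 2 seats).
Remainders in descending order: E 0.9846, B 0.8195, D 0.1958.
Largest remainders: E, B receive the extra seats.
B receives 4.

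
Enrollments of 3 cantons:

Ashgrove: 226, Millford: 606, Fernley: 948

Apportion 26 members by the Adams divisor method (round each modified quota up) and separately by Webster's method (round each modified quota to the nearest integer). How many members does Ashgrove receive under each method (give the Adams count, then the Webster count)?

4 and 3

Adams: Ashgrove 4, Millford 9, Fernley 13.
Webster: Ashgrove 3, Millford 9, Fernley 14.
Ashgrove gets 4 under Adams and 3 under Webster.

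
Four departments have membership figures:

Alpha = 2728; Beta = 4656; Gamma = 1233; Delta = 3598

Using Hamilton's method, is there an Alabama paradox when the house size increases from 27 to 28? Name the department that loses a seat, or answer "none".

At 27 seats: Alpha 6, Beta 10, Gamma 3, Delta 8.
At 28 seats: Alpha 6, Beta 11, Gamma 3, Delta 8.
No department's allocation decreased.

none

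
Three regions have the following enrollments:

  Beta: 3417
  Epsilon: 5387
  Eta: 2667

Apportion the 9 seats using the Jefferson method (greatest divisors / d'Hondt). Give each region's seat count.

Beta 3, Epsilon 4, Eta 2

Standard divisor 11471/9 ≈ 1274.556; standard quotas: Beta 2.681, Epsilon 4.227, Eta 2.092.
Rounding down gives 2, 4, 2 = 8 seats, so the divisor must be adjusted.
With modified divisor 1100: modified quotas Beta 3.106, Epsilon 4.897, Eta 2.425.
Rounding down: Beta 3, Epsilon 4, Eta 2 (total 9).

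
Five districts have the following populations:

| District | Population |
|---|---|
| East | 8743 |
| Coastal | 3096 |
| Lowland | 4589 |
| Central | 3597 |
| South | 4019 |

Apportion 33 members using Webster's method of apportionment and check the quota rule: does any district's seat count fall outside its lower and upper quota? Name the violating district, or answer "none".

Standard quotas: East 12.000, Coastal 4.249, Lowland 6.298, Central 4.937, South 5.516.
Webster allocation: East 12, Coastal 4, Lowland 6, Central 5, South 6.
Every allocation lies between the lower and upper quota.

none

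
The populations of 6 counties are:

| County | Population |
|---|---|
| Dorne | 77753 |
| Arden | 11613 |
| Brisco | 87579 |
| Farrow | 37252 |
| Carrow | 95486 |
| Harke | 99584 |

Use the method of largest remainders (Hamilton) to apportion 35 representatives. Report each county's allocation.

The standard divisor is 409267/35 ≈ 11693.343.
Standard quotas: Dorne 6.6493, Arden 0.9931, Brisco 7.4896, Farrow 3.1857, Carrow 8.1658, Harke 8.5163.
Lower quotas: Dorne 6, Arden 0, Brisco 7, Farrow 3, Carrow 8, Harke 8 (sum 32, leaving 3 seats).
Remainders in descending order: Arden 0.9931, Dorne 0.6493, Harke 0.5163, Brisco 0.4896, Farrow 0.1857, Carrow 0.1658.
Largest remainders: Arden, Dorne, Harke receive the extra seats.

Dorne 7; Arden 1; Brisco 7; Farrow 3; Carrow 8; Harke 9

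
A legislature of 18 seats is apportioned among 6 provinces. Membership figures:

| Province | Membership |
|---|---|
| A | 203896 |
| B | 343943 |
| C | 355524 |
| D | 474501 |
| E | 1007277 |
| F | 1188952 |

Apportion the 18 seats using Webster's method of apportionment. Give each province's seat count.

Standard divisor 3574093/18 ≈ 198560.722; standard quotas: A 1.027, B 1.732, C 1.791, D 2.390, E 5.073, F 5.988.
Rounding to the nearest integer gives A 1, B 2, C 2, D 2, E 5, F 6 — total 18, matching the house size, so no adjustment is needed.

A: 1, B: 2, C: 2, D: 2, E: 5, F: 6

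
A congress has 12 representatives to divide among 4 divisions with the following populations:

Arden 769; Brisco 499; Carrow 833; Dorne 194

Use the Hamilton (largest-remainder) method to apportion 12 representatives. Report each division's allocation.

Standard divisor: 2295 ÷ 12 ≈ 191.25.
Standard quotas: Arden 4.021, Brisco 2.609, Carrow 4.356, Dorne 1.014.
Lower quotas: Arden 4, Brisco 2, Carrow 4, Dorne 1 (sum 11, leaving 1 seat).
Remainders in descending order: Brisco 0.609, Carrow 0.356, Arden 0.021, Dorne 0.014.
Largest remainder: Brisco receives the extra seat.

Arden 4; Brisco 3; Carrow 4; Dorne 1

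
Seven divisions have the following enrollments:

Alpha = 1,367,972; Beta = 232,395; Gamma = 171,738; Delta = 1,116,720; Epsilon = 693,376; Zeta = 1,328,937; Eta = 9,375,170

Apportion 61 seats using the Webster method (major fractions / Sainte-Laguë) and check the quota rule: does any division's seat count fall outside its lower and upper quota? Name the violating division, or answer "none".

Eta

Standard quotas: Alpha 5.841, Beta 0.992, Gamma 0.733, Delta 4.768, Epsilon 2.961, Zeta 5.674, Eta 40.030.
Webster allocation: Alpha 6, Beta 1, Gamma 1, Delta 5, Epsilon 3, Zeta 6, Eta 39.
Eta has quota 40.030 (lower 40, upper 41) but receives 39 — outside the quota interval.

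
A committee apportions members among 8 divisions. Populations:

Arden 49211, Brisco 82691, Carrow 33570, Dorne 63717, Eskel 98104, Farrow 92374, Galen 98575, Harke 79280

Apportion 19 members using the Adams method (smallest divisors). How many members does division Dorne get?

Standard divisor 597522/19 ≈ 31448.526; standard quotas: Arden 1.565, Brisco 2.629, Carrow 1.067, Dorne 2.026, Eskel 3.120, Farrow 2.937, Galen 3.134, Harke 2.521.
Rounding up gives 2, 3, 2, 3, 4, 3, 4, 3 = 24 seats, so the divisor must be adjusted.
With modified divisor 40500: modified quotas Arden 1.215, Brisco 2.042, Carrow 0.829, Dorne 1.573, Eskel 2.422, Farrow 2.281, Galen 2.434, Harke 1.958.
Rounding up: Arden 2, Brisco 3, Carrow 1, Dorne 2, Eskel 3, Farrow 3, Galen 3, Harke 2 (total 19).
Dorne receives 2.

2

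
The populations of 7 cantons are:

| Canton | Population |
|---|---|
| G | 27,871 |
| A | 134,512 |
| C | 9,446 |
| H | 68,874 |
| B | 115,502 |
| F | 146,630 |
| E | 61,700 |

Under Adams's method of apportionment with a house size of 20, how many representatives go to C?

Standard divisor 564535/20 ≈ 28226.75; standard quotas: G 0.987, A 4.765, C 0.335, H 2.440, B 4.092, F 5.195, E 2.186.
Rounding up gives 1, 5, 1, 3, 5, 6, 3 = 24 seats, so the divisor must be adjusted.
With modified divisor 34000: modified quotas G 0.820, A 3.956, C 0.278, H 2.026, B 3.397, F 4.313, E 1.815.
Rounding up: G 1, A 4, C 1, H 3, B 4, F 5, E 2 (total 20).
C receives 1.

1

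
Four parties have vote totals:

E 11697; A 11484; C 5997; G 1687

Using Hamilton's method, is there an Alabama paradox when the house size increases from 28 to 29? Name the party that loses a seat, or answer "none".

G

At 28 seats: E 11, A 10, C 5, G 2.
At 29 seats: E 11, A 11, C 6, G 1.
G drops from 2 to 1.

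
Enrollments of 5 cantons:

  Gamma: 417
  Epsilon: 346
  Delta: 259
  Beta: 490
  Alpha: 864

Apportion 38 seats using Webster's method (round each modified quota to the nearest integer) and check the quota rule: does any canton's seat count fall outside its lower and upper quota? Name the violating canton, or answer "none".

Standard quotas: Gamma 6.669, Epsilon 5.534, Delta 4.142, Beta 7.837, Alpha 13.818.
Webster allocation: Gamma 7, Epsilon 5, Delta 4, Beta 8, Alpha 14.
Every allocation lies between the lower and upper quota.

none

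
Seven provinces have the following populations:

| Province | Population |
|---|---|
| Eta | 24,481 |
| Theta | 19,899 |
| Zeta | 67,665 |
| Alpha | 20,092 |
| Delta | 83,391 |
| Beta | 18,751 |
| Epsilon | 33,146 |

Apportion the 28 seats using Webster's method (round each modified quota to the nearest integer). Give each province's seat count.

Standard divisor 267425/28 ≈ 9550.893; standard quotas: Eta 2.563, Theta 2.083, Zeta 7.085, Alpha 2.104, Delta 8.731, Beta 1.963, Epsilon 3.470.
Rounding to the nearest integer gives Eta 3, Theta 2, Zeta 7, Alpha 2, Delta 9, Beta 2, Epsilon 3 — total 28, matching the house size, so no adjustment is needed.

Eta: 3, Theta: 2, Zeta: 7, Alpha: 2, Delta: 9, Beta: 2, Epsilon: 3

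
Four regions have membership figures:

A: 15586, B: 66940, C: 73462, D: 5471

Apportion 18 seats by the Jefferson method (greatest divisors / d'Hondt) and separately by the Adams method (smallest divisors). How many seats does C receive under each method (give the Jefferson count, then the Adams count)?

9 and 8

Jefferson: A 1, B 8, C 9, D 0.
Adams: A 2, B 7, C 8, D 1.
C gets 9 under Jefferson and 8 under Adams.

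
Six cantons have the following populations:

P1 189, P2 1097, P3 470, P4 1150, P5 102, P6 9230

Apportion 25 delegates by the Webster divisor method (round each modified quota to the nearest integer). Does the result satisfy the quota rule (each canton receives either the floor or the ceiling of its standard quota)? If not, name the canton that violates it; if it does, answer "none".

Standard quotas: P1 0.386, P2 2.241, P3 0.960, P4 2.349, P5 0.208, P6 18.855.
Webster allocation: P1 0, P2 2, P3 1, P4 2, P5 0, P6 20.
P6 has quota 18.855 (lower 18, upper 19) but receives 20 — outside the quota interval.

P6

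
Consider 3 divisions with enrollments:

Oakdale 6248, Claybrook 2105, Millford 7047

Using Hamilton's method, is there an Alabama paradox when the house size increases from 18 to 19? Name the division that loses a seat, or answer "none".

At 18 seats: Oakdale 7, Claybrook 3, Millford 8.
At 19 seats: Oakdale 8, Claybrook 2, Millford 9.
Claybrook drops from 3 to 2.

Claybrook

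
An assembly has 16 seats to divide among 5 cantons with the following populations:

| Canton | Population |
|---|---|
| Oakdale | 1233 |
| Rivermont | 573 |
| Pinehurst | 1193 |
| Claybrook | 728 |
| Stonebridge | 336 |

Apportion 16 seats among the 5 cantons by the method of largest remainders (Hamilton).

Oakdale=5, Rivermont=2, Pinehurst=5, Claybrook=3, Stonebridge=1

Standard divisor: 4063 ÷ 16 ≈ 253.938.
Standard quotas: Oakdale 4.856, Rivermont 2.256, Pinehurst 4.698, Claybrook 2.867, Stonebridge 1.323.
Lower quotas: Oakdale 4, Rivermont 2, Pinehurst 4, Claybrook 2, Stonebridge 1 (sum 13, leaving 3 seats).
Remainders in descending order: Claybrook 0.867, Oakdale 0.856, Pinehurst 0.698, Stonebridge 0.323, Rivermont 0.256.
Largest remainders: Claybrook, Oakdale, Pinehurst receive the extra seats.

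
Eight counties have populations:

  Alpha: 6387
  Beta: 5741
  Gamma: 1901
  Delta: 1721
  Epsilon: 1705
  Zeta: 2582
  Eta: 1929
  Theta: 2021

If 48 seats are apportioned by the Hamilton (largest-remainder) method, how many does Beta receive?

Total 23987; standard divisor 23987/48 ≈ 499.729.
Standard quotas: Alpha 12.7809, Beta 11.4882, Gamma 3.8041, Delta 3.4439, Epsilon 3.4118, Zeta 5.1668, Eta 3.8601, Theta 4.0442.
Lower quotas: Alpha 12, Beta 11, Gamma 3, Delta 3, Epsilon 3, Zeta 5, Eta 3, Theta 4 (sum 44, leaving 4 seats).
Remainders in descending order: Eta 0.8601, Gamma 0.8041, Alpha 0.7809, Beta 0.4882, Delta 0.4439, Epsilon 0.4118, Zeta 0.1668, Theta 0.0442.
Largest remainders: Eta, Gamma, Alpha, Beta receive the extra seats.
Beta receives 12.

12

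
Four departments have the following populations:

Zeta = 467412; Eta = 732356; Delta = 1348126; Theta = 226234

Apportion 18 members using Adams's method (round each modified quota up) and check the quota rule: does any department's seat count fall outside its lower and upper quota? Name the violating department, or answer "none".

Standard quotas: Zeta 3.033, Eta 4.752, Delta 8.747, Theta 1.468.
Adams allocation: Zeta 3, Eta 5, Delta 8, Theta 2.
Every allocation lies between the lower and upper quota.

none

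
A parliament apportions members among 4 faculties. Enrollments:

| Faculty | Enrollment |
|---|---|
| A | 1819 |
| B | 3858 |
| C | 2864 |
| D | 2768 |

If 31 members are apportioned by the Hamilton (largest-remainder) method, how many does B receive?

Total 11309; standard divisor 11309/31 ≈ 364.806.
Standard quotas: A 4.986, B 10.575, C 7.851, D 7.588.
Lower quotas: A 4, B 10, C 7, D 7 (sum 28, leaving 3 seats).
Remainders in descending order: A 0.986, C 0.851, D 0.588, B 0.575.
The surplus seats go to A, C, D.
B receives 10.

10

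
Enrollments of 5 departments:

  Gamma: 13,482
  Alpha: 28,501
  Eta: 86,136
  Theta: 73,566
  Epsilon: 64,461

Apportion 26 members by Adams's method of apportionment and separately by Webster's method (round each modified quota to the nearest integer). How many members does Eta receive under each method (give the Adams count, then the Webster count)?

8 and 9

Adams: Gamma 2, Alpha 3, Eta 8, Theta 7, Epsilon 6.
Webster: Gamma 1, Alpha 3, Eta 9, Theta 7, Epsilon 6.
Eta gets 8 under Adams and 9 under Webster.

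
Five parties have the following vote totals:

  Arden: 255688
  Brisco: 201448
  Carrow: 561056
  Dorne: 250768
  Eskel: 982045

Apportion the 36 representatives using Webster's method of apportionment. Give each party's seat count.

Standard divisor 2251005/36 ≈ 62527.917; standard quotas: Arden 4.089, Brisco 3.222, Carrow 8.973, Dorne 4.010, Eskel 15.706.
Rounding to the nearest integer gives Arden 4, Brisco 3, Carrow 9, Dorne 4, Eskel 16 — total 36, matching the house size, so no adjustment is needed.

Arden 4, Brisco 3, Carrow 9, Dorne 4, Eskel 16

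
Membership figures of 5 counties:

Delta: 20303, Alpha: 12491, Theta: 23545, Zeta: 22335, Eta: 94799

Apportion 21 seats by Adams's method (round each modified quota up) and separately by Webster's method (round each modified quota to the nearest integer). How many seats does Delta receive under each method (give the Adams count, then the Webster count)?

3 and 2

Adams: Delta 3, Alpha 2, Theta 3, Zeta 3, Eta 10.
Webster: Delta 2, Alpha 2, Theta 3, Zeta 3, Eta 11.
Delta gets 3 under Adams and 2 under Webster.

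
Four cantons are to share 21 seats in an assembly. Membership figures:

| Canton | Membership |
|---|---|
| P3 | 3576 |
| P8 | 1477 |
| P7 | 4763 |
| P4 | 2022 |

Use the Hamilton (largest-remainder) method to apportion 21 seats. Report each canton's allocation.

Total 11838; standard divisor 11838/21 ≈ 563.714.
Standard quotas: P3 6.344, P8 2.620, P7 8.449, P4 3.587.
Lower quotas: P3 6, P8 2, P7 8, P4 3 (sum 19, leaving 2 seats).
Remainders in descending order: P8 0.620, P4 0.587, P7 0.449, P3 0.344.
The surplus seats go to P8, P4.

P3=6, P8=3, P7=8, P4=4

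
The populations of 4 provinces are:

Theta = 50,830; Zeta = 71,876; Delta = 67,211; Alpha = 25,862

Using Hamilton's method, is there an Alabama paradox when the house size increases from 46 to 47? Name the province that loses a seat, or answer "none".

Alpha

At 46 seats: Theta 11, Zeta 15, Delta 14, Alpha 6.
At 47 seats: Theta 11, Zeta 16, Delta 15, Alpha 5.
Alpha drops from 6 to 5.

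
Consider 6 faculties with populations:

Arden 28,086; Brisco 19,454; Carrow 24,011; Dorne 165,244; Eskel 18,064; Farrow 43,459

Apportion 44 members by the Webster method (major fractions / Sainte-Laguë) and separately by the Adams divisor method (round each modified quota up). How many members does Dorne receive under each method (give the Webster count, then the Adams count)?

24 and 23

Webster: Arden 4, Brisco 3, Carrow 4, Dorne 24, Eskel 3, Farrow 6.
Adams: Arden 4, Brisco 3, Carrow 4, Dorne 23, Eskel 3, Farrow 7.
Dorne gets 24 under Webster and 23 under Adams.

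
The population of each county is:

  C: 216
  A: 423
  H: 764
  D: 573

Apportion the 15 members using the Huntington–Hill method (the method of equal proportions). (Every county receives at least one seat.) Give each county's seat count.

With divisor 134: modified quotas C 1.612, A 3.157, H 5.701, D 4.276.
Geometric-mean thresholds: C √(1·2)=1.414, A √(3·4)=3.464, H √(5·6)=5.477, D √(4·5)=4.472.
Each quota rounded against its threshold gives C 2, A 3, H 6, D 4 (total 15).

C 2; A 3; H 6; D 4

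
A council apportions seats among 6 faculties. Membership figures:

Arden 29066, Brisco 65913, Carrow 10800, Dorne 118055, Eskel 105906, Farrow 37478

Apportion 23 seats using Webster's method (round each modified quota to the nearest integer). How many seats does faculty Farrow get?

Standard divisor 367218/23 ≈ 15966; standard quotas: Arden 1.820, Brisco 4.128, Carrow 0.676, Dorne 7.394, Eskel 6.633, Farrow 2.347.
Rounding to the nearest integer gives Arden 2, Brisco 4, Carrow 1, Dorne 7, Eskel 7, Farrow 2 — total 23, matching the house size, so no adjustment is needed.
Farrow receives 2.

2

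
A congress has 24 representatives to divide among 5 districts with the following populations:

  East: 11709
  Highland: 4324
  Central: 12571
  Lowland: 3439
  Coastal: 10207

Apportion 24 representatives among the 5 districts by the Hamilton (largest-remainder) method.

East: 7; Highland: 2; Central: 7; Lowland: 2; Coastal: 6

The standard divisor is 42250/24 ≈ 1760.417.
Standard quotas: East 6.6513, Highland 2.4562, Central 7.1409, Lowland 1.9535, Coastal 5.7981.
Lower quotas: East 6, Highland 2, Central 7, Lowland 1, Coastal 5 (sum 21, leaving 3 seats).
Remainders in descending order: Lowland 0.9535, Coastal 0.7981, East 0.6513, Highland 0.4562, Central 0.1409.
The surplus seats go to Lowland, Coastal, East.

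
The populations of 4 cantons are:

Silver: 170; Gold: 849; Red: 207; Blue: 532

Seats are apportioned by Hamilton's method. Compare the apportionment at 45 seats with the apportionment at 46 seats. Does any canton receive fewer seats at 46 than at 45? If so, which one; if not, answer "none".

none

At 45 seats: Silver 4, Gold 22, Red 5, Blue 14.
At 46 seats: Silver 5, Gold 22, Red 5, Blue 14.
No canton's allocation decreased.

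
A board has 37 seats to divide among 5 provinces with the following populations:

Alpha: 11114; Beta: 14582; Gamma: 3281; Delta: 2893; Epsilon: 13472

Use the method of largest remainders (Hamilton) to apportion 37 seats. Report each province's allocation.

Alpha 9, Beta 12, Gamma 3, Delta 2, Epsilon 11

The standard divisor is 45342/37 ≈ 1225.459.
Standard quotas: Alpha 9.0693, Beta 11.8992, Gamma 2.6774, Delta 2.3607, Epsilon 10.9934.
Lower quotas: Alpha 9, Beta 11, Gamma 2, Delta 2, Epsilon 10 (sum 34, leaving 3 seats).
Remainders in descending order: Epsilon 0.9934, Beta 0.8992, Gamma 0.6774, Delta 0.3607, Alpha 0.0693.
The surplus seats go to Epsilon, Beta, Gamma.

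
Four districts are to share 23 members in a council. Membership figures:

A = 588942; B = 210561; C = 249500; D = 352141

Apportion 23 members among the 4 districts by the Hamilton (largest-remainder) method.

A 10, B 3, C 4, D 6

The standard divisor is 1401144/23 ≈ 60919.304.
Standard quotas: A 9.6676, B 3.4564, C 4.0956, D 5.7805.
Lower quotas: A 9, B 3, C 4, D 5 (sum 21, leaving 2 seats).
Remainders in descending order: D 0.7805, A 0.6676, B 0.4564, C 0.0956.
Largest remainders: D, A receive the extra seats.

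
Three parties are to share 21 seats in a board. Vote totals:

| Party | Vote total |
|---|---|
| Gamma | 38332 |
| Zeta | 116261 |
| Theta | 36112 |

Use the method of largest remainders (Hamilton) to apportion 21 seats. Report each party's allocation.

Gamma 4, Zeta 13, Theta 4

Total 190705; standard divisor 190705/21 ≈ 9081.19.
Standard quotas: Gamma 4.2210, Zeta 12.8024, Theta 3.9766.
Lower quotas: Gamma 4, Zeta 12, Theta 3 (sum 19, leaving 2 seats).
Remainders in descending order: Theta 0.9766, Zeta 0.8024, Gamma 0.2210.
Largest remainders: Theta, Zeta receive the extra seats.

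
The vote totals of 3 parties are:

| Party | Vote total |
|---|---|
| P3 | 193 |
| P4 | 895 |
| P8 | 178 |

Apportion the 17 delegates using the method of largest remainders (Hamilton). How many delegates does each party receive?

P3 3, P4 12, P8 2

Standard divisor: 1266 ÷ 17 ≈ 74.471.
Standard quotas: P3 2.592, P4 12.018, P8 2.390.
Lower quotas: P3 2, P4 12, P8 2 (sum 16, leaving 1 seat).
Remainders in descending order: P3 0.592, P8 0.390, P4 0.018.
Largest remainder: P3 receives the extra seat.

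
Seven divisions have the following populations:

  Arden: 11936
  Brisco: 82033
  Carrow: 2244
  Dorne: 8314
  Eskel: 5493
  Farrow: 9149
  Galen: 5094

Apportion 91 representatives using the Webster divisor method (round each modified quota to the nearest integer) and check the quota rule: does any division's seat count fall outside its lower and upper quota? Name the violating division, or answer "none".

Brisco

Standard quotas: Arden 8.741, Brisco 60.074, Carrow 1.643, Dorne 6.088, Eskel 4.023, Farrow 6.700, Galen 3.730.
Webster allocation: Arden 9, Brisco 59, Carrow 2, Dorne 6, Eskel 4, Farrow 7, Galen 4.
Brisco has quota 60.074 (lower 60, upper 61) but receives 59 — outside the quota interval.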